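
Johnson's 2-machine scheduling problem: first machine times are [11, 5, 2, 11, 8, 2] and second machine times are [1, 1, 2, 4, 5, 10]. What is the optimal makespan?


Apply Johnson's rule:
  Group 1 (a <= b): [(3, 2, 2), (6, 2, 10)]
  Group 2 (a > b): [(5, 8, 5), (4, 11, 4), (1, 11, 1), (2, 5, 1)]
Optimal job order: [3, 6, 5, 4, 1, 2]
Schedule:
  Job 3: M1 done at 2, M2 done at 4
  Job 6: M1 done at 4, M2 done at 14
  Job 5: M1 done at 12, M2 done at 19
  Job 4: M1 done at 23, M2 done at 27
  Job 1: M1 done at 34, M2 done at 35
  Job 2: M1 done at 39, M2 done at 40
Makespan = 40

40


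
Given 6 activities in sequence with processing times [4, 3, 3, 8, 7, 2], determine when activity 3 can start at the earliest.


Activity 3 starts after activities 1 through 2 complete.
Predecessor durations: [4, 3]
ES = 4 + 3 = 7

7


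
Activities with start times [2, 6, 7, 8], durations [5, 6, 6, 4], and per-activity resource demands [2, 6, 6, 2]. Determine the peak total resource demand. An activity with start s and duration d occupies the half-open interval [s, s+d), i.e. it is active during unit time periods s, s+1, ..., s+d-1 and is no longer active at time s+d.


Each activity i is active on [start_i, start_i + duration_i).
Compute total resource usage per time slot:
  t=0: active resources = [], total = 0
  t=1: active resources = [], total = 0
  t=2: active resources = [2], total = 2
  t=3: active resources = [2], total = 2
  t=4: active resources = [2], total = 2
  t=5: active resources = [2], total = 2
  t=6: active resources = [2, 6], total = 8
  t=7: active resources = [6, 6], total = 12
  t=8: active resources = [6, 6, 2], total = 14
  t=9: active resources = [6, 6, 2], total = 14
  t=10: active resources = [6, 6, 2], total = 14
  t=11: active resources = [6, 6, 2], total = 14
  t=12: active resources = [6], total = 6
Peak resource demand = 14

14


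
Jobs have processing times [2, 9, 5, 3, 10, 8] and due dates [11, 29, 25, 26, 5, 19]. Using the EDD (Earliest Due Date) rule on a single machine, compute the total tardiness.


Sort by due date (EDD order): [(10, 5), (2, 11), (8, 19), (5, 25), (3, 26), (9, 29)]
Compute completion times and tardiness:
  Job 1: p=10, d=5, C=10, tardiness=max(0,10-5)=5
  Job 2: p=2, d=11, C=12, tardiness=max(0,12-11)=1
  Job 3: p=8, d=19, C=20, tardiness=max(0,20-19)=1
  Job 4: p=5, d=25, C=25, tardiness=max(0,25-25)=0
  Job 5: p=3, d=26, C=28, tardiness=max(0,28-26)=2
  Job 6: p=9, d=29, C=37, tardiness=max(0,37-29)=8
Total tardiness = 17

17


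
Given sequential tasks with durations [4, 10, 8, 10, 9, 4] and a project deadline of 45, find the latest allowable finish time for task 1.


LF(activity 1) = deadline - sum of successor durations
Successors: activities 2 through 6 with durations [10, 8, 10, 9, 4]
Sum of successor durations = 41
LF = 45 - 41 = 4

4


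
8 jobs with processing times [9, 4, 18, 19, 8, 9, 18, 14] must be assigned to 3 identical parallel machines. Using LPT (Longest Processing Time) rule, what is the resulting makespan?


Sort jobs in decreasing order (LPT): [19, 18, 18, 14, 9, 9, 8, 4]
Assign each job to the least loaded machine:
  Machine 1: jobs [19, 9, 4], load = 32
  Machine 2: jobs [18, 14], load = 32
  Machine 3: jobs [18, 9, 8], load = 35
Makespan = max load = 35

35


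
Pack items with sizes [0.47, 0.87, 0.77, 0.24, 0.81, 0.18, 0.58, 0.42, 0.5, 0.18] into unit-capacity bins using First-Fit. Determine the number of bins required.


Place items sequentially using First-Fit:
  Item 0.47 -> new Bin 1
  Item 0.87 -> new Bin 2
  Item 0.77 -> new Bin 3
  Item 0.24 -> Bin 1 (now 0.71)
  Item 0.81 -> new Bin 4
  Item 0.18 -> Bin 1 (now 0.89)
  Item 0.58 -> new Bin 5
  Item 0.42 -> Bin 5 (now 1.0)
  Item 0.5 -> new Bin 6
  Item 0.18 -> Bin 3 (now 0.95)
Total bins used = 6

6


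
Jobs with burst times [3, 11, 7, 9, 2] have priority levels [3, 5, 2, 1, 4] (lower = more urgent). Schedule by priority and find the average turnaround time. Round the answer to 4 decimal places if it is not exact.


Sort by priority (ascending = highest first):
Order: [(1, 9), (2, 7), (3, 3), (4, 2), (5, 11)]
Completion times:
  Priority 1, burst=9, C=9
  Priority 2, burst=7, C=16
  Priority 3, burst=3, C=19
  Priority 4, burst=2, C=21
  Priority 5, burst=11, C=32
Average turnaround = 97/5 = 19.4

19.4


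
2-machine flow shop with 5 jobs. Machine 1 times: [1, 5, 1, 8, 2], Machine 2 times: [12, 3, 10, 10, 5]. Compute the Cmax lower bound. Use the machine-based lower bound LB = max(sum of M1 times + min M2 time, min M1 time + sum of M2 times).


LB1 = sum(M1 times) + min(M2 times) = 17 + 3 = 20
LB2 = min(M1 times) + sum(M2 times) = 1 + 40 = 41
Lower bound = max(LB1, LB2) = max(20, 41) = 41

41


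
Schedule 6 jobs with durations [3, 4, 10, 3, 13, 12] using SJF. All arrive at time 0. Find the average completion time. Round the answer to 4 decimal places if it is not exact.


SJF order (ascending): [3, 3, 4, 10, 12, 13]
Completion times:
  Job 1: burst=3, C=3
  Job 2: burst=3, C=6
  Job 3: burst=4, C=10
  Job 4: burst=10, C=20
  Job 5: burst=12, C=32
  Job 6: burst=13, C=45
Average completion = 116/6 = 19.3333

19.3333


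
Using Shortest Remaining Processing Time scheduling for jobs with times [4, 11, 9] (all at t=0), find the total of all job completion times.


Since all jobs arrive at t=0, SRPT equals SPT ordering.
SPT order: [4, 9, 11]
Completion times:
  Job 1: p=4, C=4
  Job 2: p=9, C=13
  Job 3: p=11, C=24
Total completion time = 4 + 13 + 24 = 41

41


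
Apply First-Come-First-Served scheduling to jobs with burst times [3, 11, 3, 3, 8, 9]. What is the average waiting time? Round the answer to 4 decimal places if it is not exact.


FCFS order (as given): [3, 11, 3, 3, 8, 9]
Waiting times:
  Job 1: wait = 0
  Job 2: wait = 3
  Job 3: wait = 14
  Job 4: wait = 17
  Job 5: wait = 20
  Job 6: wait = 28
Sum of waiting times = 82
Average waiting time = 82/6 = 13.6667

13.6667


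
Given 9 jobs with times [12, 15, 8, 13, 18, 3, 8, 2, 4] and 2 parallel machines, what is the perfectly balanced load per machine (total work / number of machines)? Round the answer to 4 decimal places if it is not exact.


Total processing time = 12 + 15 + 8 + 13 + 18 + 3 + 8 + 2 + 4 = 83
Number of machines = 2
Ideal balanced load = 83 / 2 = 41.5

41.5


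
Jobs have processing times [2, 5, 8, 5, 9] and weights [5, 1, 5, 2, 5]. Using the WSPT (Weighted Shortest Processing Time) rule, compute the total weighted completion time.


Compute p/w ratios and sort ascending (WSPT): [(2, 5), (8, 5), (9, 5), (5, 2), (5, 1)]
Compute weighted completion times:
  Job (p=2,w=5): C=2, w*C=5*2=10
  Job (p=8,w=5): C=10, w*C=5*10=50
  Job (p=9,w=5): C=19, w*C=5*19=95
  Job (p=5,w=2): C=24, w*C=2*24=48
  Job (p=5,w=1): C=29, w*C=1*29=29
Total weighted completion time = 232

232


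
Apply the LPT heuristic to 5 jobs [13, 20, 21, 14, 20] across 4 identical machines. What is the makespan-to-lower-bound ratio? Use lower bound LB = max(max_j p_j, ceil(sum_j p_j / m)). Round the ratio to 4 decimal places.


LPT order: [21, 20, 20, 14, 13]
Machine loads after assignment: [21, 20, 20, 27]
LPT makespan = 27
Lower bound = max(max_job, ceil(total/4)) = max(21, 22) = 22
Ratio = 27 / 22 = 1.2273

1.2273


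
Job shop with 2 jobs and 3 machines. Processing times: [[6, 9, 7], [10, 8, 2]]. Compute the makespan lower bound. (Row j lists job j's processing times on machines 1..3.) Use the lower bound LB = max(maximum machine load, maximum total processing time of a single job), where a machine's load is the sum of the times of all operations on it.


Machine loads:
  Machine 1: 6 + 10 = 16
  Machine 2: 9 + 8 = 17
  Machine 3: 7 + 2 = 9
Max machine load = 17
Job totals:
  Job 1: 22
  Job 2: 20
Max job total = 22
Lower bound = max(17, 22) = 22

22


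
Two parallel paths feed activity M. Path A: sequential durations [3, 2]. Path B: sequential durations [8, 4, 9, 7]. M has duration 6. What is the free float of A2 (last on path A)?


ES(A2) = sum of predecessors on chain A = 3
EF(A2) = ES + duration = 3 + 2 = 5
Successor of A2 is M. ES(M) = max(sum(A), sum(B)) = max(5, 28) = 28
Free float = ES(successor) - EF(current) = 28 - 5 = 23

23


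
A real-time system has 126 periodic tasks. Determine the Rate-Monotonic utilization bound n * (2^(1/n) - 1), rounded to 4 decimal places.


Compute 2^(1/126) = 1.0055163273
Subtract 1: 1.0055163273 - 1 = 0.0055163273
Multiply by n: 126 * 0.0055163273 = 0.6950572398
Round to 4 dp: 0.6951

0.6951


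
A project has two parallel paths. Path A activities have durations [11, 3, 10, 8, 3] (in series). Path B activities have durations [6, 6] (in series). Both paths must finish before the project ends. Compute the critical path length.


Path A total = 11 + 3 + 10 + 8 + 3 = 35
Path B total = 6 + 6 = 12
Critical path = longest path = max(35, 12) = 35

35


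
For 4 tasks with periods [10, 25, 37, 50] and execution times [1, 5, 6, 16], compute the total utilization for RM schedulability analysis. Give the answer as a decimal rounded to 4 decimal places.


Compute individual utilizations (exact fractions):
  Task 1: C/T = 1/10 (approx. 0.1)
  Task 2: C/T = 5/25 = 1/5 (approx. 0.2)
  Task 3: C/T = 6/37 (approx. 0.1622)
  Task 4: C/T = 16/50 = 8/25 (approx. 0.32)
Total utilization U = 1/10 + 1/5 + 6/37 + 8/25 = 1447/1850
Rounded to 4 decimal places: U = 0.7822
RM (Liu & Layland) bound for 4 tasks = 0.756828; compare with U = 1447/1850 (approx. 0.782162)
bound < U <= 1, so the RM sufficient condition is not met (inconclusive; an exact test such as response-time analysis is needed).

0.7822


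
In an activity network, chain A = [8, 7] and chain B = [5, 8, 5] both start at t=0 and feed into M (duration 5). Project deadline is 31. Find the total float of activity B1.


Forward pass: ES(B1) = sum of predecessors on chain B = 0
EF = ES + duration = 0 + 5 = 5
Backward pass: LF(M) = deadline = 31; LS(M) = 31 - 5 = 26
LF(B1) = LS(M) - sum(successors on chain B) = 26 - 13 = 13
LS = LF - duration = 13 - 5 = 8
Total float = LS - ES = 8 - 0 = 8

8


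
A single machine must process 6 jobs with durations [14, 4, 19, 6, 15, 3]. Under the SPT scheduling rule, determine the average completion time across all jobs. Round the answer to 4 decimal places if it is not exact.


Sort jobs by processing time (SPT order): [3, 4, 6, 14, 15, 19]
Compute completion times sequentially:
  Job 1: processing = 3, completes at 3
  Job 2: processing = 4, completes at 7
  Job 3: processing = 6, completes at 13
  Job 4: processing = 14, completes at 27
  Job 5: processing = 15, completes at 42
  Job 6: processing = 19, completes at 61
Sum of completion times = 153
Average completion time = 153/6 = 25.5

25.5


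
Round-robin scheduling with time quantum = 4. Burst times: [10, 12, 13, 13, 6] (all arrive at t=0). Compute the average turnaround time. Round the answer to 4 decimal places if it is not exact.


Time quantum = 4
Execution trace:
  J1 runs 4 units, time = 4
  J2 runs 4 units, time = 8
  J3 runs 4 units, time = 12
  J4 runs 4 units, time = 16
  J5 runs 4 units, time = 20
  J1 runs 4 units, time = 24
  J2 runs 4 units, time = 28
  J3 runs 4 units, time = 32
  J4 runs 4 units, time = 36
  J5 runs 2 units, time = 38
  J1 runs 2 units, time = 40
  J2 runs 4 units, time = 44
  J3 runs 4 units, time = 48
  J4 runs 4 units, time = 52
  J3 runs 1 units, time = 53
  J4 runs 1 units, time = 54
Finish times: [40, 44, 53, 54, 38]
Average turnaround = 229/5 = 45.8

45.8


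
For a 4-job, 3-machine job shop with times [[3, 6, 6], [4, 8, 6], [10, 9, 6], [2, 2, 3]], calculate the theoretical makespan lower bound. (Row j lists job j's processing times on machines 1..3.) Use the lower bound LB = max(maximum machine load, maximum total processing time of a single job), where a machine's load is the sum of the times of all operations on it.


Machine loads:
  Machine 1: 3 + 4 + 10 + 2 = 19
  Machine 2: 6 + 8 + 9 + 2 = 25
  Machine 3: 6 + 6 + 6 + 3 = 21
Max machine load = 25
Job totals:
  Job 1: 15
  Job 2: 18
  Job 3: 25
  Job 4: 7
Max job total = 25
Lower bound = max(25, 25) = 25

25


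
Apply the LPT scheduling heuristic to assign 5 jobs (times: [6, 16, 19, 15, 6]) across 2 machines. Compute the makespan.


Sort jobs in decreasing order (LPT): [19, 16, 15, 6, 6]
Assign each job to the least loaded machine:
  Machine 1: jobs [19, 6, 6], load = 31
  Machine 2: jobs [16, 15], load = 31
Makespan = max load = 31

31


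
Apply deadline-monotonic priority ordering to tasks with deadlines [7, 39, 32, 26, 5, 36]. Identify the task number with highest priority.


Sort tasks by relative deadline (ascending):
  Task 5: deadline = 5
  Task 1: deadline = 7
  Task 4: deadline = 26
  Task 3: deadline = 32
  Task 6: deadline = 36
  Task 2: deadline = 39
Priority order (highest first): [5, 1, 4, 3, 6, 2]
Highest priority task = 5

5


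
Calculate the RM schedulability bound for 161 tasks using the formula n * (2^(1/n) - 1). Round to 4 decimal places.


Compute 2^(1/161) = 1.0043145429
Subtract 1: 1.0043145429 - 1 = 0.0043145429
Multiply by n: 161 * 0.0043145429 = 0.6946414069
Round to 4 dp: 0.6946

0.6946


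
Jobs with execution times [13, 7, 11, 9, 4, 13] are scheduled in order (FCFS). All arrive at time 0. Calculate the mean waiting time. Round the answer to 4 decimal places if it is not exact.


FCFS order (as given): [13, 7, 11, 9, 4, 13]
Waiting times:
  Job 1: wait = 0
  Job 2: wait = 13
  Job 3: wait = 20
  Job 4: wait = 31
  Job 5: wait = 40
  Job 6: wait = 44
Sum of waiting times = 148
Average waiting time = 148/6 = 24.6667

24.6667


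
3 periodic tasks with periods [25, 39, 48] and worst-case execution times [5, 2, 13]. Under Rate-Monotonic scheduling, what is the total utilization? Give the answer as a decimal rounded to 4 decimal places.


Compute individual utilizations (exact fractions):
  Task 1: C/T = 5/25 = 1/5 (approx. 0.2)
  Task 2: C/T = 2/39 (approx. 0.0513)
  Task 3: C/T = 13/48 (approx. 0.2708)
Total utilization U = 1/5 + 2/39 + 13/48 = 543/1040
Rounded to 4 decimal places: U = 0.5221
RM (Liu & Layland) bound for 3 tasks = 0.779763; compare with U = 543/1040 (approx. 0.522115)
U <= bound, so schedulable by RM sufficient condition.

0.5221


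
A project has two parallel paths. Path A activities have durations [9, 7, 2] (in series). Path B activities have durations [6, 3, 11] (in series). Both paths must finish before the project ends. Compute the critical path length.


Path A total = 9 + 7 + 2 = 18
Path B total = 6 + 3 + 11 = 20
Critical path = longest path = max(18, 20) = 20

20


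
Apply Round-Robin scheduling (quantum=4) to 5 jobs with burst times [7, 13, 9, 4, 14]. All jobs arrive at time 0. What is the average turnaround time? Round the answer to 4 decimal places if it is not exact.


Time quantum = 4
Execution trace:
  J1 runs 4 units, time = 4
  J2 runs 4 units, time = 8
  J3 runs 4 units, time = 12
  J4 runs 4 units, time = 16
  J5 runs 4 units, time = 20
  J1 runs 3 units, time = 23
  J2 runs 4 units, time = 27
  J3 runs 4 units, time = 31
  J5 runs 4 units, time = 35
  J2 runs 4 units, time = 39
  J3 runs 1 units, time = 40
  J5 runs 4 units, time = 44
  J2 runs 1 units, time = 45
  J5 runs 2 units, time = 47
Finish times: [23, 45, 40, 16, 47]
Average turnaround = 171/5 = 34.2

34.2


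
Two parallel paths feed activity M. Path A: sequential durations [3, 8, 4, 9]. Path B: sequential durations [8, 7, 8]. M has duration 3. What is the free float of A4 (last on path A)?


ES(A4) = sum of predecessors on chain A = 15
EF(A4) = ES + duration = 15 + 9 = 24
Successor of A4 is M. ES(M) = max(sum(A), sum(B)) = max(24, 23) = 24
Free float = ES(successor) - EF(current) = 24 - 24 = 0

0


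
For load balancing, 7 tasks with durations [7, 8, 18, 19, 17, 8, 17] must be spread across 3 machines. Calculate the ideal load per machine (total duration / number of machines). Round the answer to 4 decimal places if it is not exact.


Total processing time = 7 + 8 + 18 + 19 + 17 + 8 + 17 = 94
Number of machines = 3
Ideal balanced load = 94 / 3 = 31.3333

31.3333


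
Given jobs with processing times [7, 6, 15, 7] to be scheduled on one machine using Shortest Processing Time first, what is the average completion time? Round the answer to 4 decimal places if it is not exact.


Sort jobs by processing time (SPT order): [6, 7, 7, 15]
Compute completion times sequentially:
  Job 1: processing = 6, completes at 6
  Job 2: processing = 7, completes at 13
  Job 3: processing = 7, completes at 20
  Job 4: processing = 15, completes at 35
Sum of completion times = 74
Average completion time = 74/4 = 18.5

18.5


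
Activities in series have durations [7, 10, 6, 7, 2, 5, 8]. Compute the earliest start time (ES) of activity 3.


Activity 3 starts after activities 1 through 2 complete.
Predecessor durations: [7, 10]
ES = 7 + 10 = 17

17


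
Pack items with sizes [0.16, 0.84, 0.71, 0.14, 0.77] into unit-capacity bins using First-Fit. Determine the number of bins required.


Place items sequentially using First-Fit:
  Item 0.16 -> new Bin 1
  Item 0.84 -> Bin 1 (now 1.0)
  Item 0.71 -> new Bin 2
  Item 0.14 -> Bin 2 (now 0.85)
  Item 0.77 -> new Bin 3
Total bins used = 3

3


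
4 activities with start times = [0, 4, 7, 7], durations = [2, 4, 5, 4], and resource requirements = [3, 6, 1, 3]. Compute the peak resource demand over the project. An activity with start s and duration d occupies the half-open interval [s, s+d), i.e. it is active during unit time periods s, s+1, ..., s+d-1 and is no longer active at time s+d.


Each activity i is active on [start_i, start_i + duration_i).
Compute total resource usage per time slot:
  t=0: active resources = [3], total = 3
  t=1: active resources = [3], total = 3
  t=2: active resources = [], total = 0
  t=3: active resources = [], total = 0
  t=4: active resources = [6], total = 6
  t=5: active resources = [6], total = 6
  t=6: active resources = [6], total = 6
  t=7: active resources = [6, 1, 3], total = 10
  t=8: active resources = [1, 3], total = 4
  t=9: active resources = [1, 3], total = 4
  t=10: active resources = [1, 3], total = 4
  t=11: active resources = [1], total = 1
Peak resource demand = 10

10


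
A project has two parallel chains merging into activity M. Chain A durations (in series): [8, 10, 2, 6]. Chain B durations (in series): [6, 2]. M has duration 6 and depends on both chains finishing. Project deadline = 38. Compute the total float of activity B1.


Forward pass: ES(B1) = sum of predecessors on chain B = 0
EF = ES + duration = 0 + 6 = 6
Backward pass: LF(M) = deadline = 38; LS(M) = 38 - 6 = 32
LF(B1) = LS(M) - sum(successors on chain B) = 32 - 2 = 30
LS = LF - duration = 30 - 6 = 24
Total float = LS - ES = 24 - 0 = 24

24


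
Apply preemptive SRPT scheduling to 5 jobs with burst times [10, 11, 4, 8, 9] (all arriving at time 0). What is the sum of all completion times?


Since all jobs arrive at t=0, SRPT equals SPT ordering.
SPT order: [4, 8, 9, 10, 11]
Completion times:
  Job 1: p=4, C=4
  Job 2: p=8, C=12
  Job 3: p=9, C=21
  Job 4: p=10, C=31
  Job 5: p=11, C=42
Total completion time = 4 + 12 + 21 + 31 + 42 = 110

110


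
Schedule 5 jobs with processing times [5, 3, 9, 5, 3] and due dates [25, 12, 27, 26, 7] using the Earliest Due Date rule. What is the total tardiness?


Sort by due date (EDD order): [(3, 7), (3, 12), (5, 25), (5, 26), (9, 27)]
Compute completion times and tardiness:
  Job 1: p=3, d=7, C=3, tardiness=max(0,3-7)=0
  Job 2: p=3, d=12, C=6, tardiness=max(0,6-12)=0
  Job 3: p=5, d=25, C=11, tardiness=max(0,11-25)=0
  Job 4: p=5, d=26, C=16, tardiness=max(0,16-26)=0
  Job 5: p=9, d=27, C=25, tardiness=max(0,25-27)=0
Total tardiness = 0

0


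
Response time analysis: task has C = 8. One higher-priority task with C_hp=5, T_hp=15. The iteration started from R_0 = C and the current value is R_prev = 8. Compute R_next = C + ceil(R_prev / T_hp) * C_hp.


R_next = C + ceil(R_prev / T_hp) * C_hp
ceil(8 / 15) = ceil(0.5333) = 1
Interference = 1 * 5 = 5
R_next = 8 + 5 = 13

13


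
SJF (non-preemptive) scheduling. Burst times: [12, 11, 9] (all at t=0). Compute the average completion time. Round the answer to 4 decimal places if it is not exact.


SJF order (ascending): [9, 11, 12]
Completion times:
  Job 1: burst=9, C=9
  Job 2: burst=11, C=20
  Job 3: burst=12, C=32
Average completion = 61/3 = 20.3333

20.3333


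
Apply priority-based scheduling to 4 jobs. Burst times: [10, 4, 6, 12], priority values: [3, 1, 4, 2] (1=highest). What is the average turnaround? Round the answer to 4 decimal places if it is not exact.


Sort by priority (ascending = highest first):
Order: [(1, 4), (2, 12), (3, 10), (4, 6)]
Completion times:
  Priority 1, burst=4, C=4
  Priority 2, burst=12, C=16
  Priority 3, burst=10, C=26
  Priority 4, burst=6, C=32
Average turnaround = 78/4 = 19.5

19.5


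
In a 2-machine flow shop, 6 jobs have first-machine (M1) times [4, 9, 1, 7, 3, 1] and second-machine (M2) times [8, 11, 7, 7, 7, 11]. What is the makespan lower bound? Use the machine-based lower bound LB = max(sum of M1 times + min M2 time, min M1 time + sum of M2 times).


LB1 = sum(M1 times) + min(M2 times) = 25 + 7 = 32
LB2 = min(M1 times) + sum(M2 times) = 1 + 51 = 52
Lower bound = max(LB1, LB2) = max(32, 52) = 52

52


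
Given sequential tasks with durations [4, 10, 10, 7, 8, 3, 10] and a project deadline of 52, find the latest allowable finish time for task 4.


LF(activity 4) = deadline - sum of successor durations
Successors: activities 5 through 7 with durations [8, 3, 10]
Sum of successor durations = 21
LF = 52 - 21 = 31

31


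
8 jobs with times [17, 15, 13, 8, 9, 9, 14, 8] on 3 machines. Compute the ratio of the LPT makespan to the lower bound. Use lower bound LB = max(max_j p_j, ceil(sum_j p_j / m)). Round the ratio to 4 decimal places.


LPT order: [17, 15, 14, 13, 9, 9, 8, 8]
Machine loads after assignment: [34, 32, 27]
LPT makespan = 34
Lower bound = max(max_job, ceil(total/3)) = max(17, 31) = 31
Ratio = 34 / 31 = 1.0968

1.0968


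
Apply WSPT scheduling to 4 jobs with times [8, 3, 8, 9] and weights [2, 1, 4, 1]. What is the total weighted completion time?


Compute p/w ratios and sort ascending (WSPT): [(8, 4), (3, 1), (8, 2), (9, 1)]
Compute weighted completion times:
  Job (p=8,w=4): C=8, w*C=4*8=32
  Job (p=3,w=1): C=11, w*C=1*11=11
  Job (p=8,w=2): C=19, w*C=2*19=38
  Job (p=9,w=1): C=28, w*C=1*28=28
Total weighted completion time = 109

109


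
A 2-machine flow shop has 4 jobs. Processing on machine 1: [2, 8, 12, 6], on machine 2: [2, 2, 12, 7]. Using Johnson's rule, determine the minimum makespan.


Apply Johnson's rule:
  Group 1 (a <= b): [(1, 2, 2), (4, 6, 7), (3, 12, 12)]
  Group 2 (a > b): [(2, 8, 2)]
Optimal job order: [1, 4, 3, 2]
Schedule:
  Job 1: M1 done at 2, M2 done at 4
  Job 4: M1 done at 8, M2 done at 15
  Job 3: M1 done at 20, M2 done at 32
  Job 2: M1 done at 28, M2 done at 34
Makespan = 34

34


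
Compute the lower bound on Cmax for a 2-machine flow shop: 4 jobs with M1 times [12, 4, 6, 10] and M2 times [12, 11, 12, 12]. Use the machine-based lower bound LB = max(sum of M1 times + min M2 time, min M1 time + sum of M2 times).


LB1 = sum(M1 times) + min(M2 times) = 32 + 11 = 43
LB2 = min(M1 times) + sum(M2 times) = 4 + 47 = 51
Lower bound = max(LB1, LB2) = max(43, 51) = 51

51


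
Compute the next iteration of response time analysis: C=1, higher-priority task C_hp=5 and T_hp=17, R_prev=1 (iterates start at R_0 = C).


R_next = C + ceil(R_prev / T_hp) * C_hp
ceil(1 / 17) = ceil(0.0588) = 1
Interference = 1 * 5 = 5
R_next = 1 + 5 = 6

6


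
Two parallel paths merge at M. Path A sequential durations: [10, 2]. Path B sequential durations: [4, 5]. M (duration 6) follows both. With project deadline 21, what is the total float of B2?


Forward pass: ES(B2) = sum of predecessors on chain B = 4
EF = ES + duration = 4 + 5 = 9
Backward pass: LF(M) = deadline = 21; LS(M) = 21 - 6 = 15
LF(B2) = LS(M) - sum(successors on chain B) = 15 - 0 = 15
LS = LF - duration = 15 - 5 = 10
Total float = LS - ES = 10 - 4 = 6

6


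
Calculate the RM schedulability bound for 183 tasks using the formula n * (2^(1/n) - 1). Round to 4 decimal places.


Compute 2^(1/183) = 1.0037948719
Subtract 1: 1.0037948719 - 1 = 0.0037948719
Multiply by n: 183 * 0.0037948719 = 0.6944615577
Round to 4 dp: 0.6945

0.6945


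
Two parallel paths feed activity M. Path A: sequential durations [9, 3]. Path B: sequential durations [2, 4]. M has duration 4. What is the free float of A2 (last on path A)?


ES(A2) = sum of predecessors on chain A = 9
EF(A2) = ES + duration = 9 + 3 = 12
Successor of A2 is M. ES(M) = max(sum(A), sum(B)) = max(12, 6) = 12
Free float = ES(successor) - EF(current) = 12 - 12 = 0

0


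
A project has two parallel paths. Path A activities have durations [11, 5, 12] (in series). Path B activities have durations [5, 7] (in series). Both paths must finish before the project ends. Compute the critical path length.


Path A total = 11 + 5 + 12 = 28
Path B total = 5 + 7 = 12
Critical path = longest path = max(28, 12) = 28

28


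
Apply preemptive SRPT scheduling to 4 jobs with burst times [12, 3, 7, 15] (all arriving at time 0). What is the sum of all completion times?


Since all jobs arrive at t=0, SRPT equals SPT ordering.
SPT order: [3, 7, 12, 15]
Completion times:
  Job 1: p=3, C=3
  Job 2: p=7, C=10
  Job 3: p=12, C=22
  Job 4: p=15, C=37
Total completion time = 3 + 10 + 22 + 37 = 72

72


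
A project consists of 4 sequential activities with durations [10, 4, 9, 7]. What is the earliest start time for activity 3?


Activity 3 starts after activities 1 through 2 complete.
Predecessor durations: [10, 4]
ES = 10 + 4 = 14

14


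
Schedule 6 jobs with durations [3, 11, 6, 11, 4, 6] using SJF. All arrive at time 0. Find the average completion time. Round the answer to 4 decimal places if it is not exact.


SJF order (ascending): [3, 4, 6, 6, 11, 11]
Completion times:
  Job 1: burst=3, C=3
  Job 2: burst=4, C=7
  Job 3: burst=6, C=13
  Job 4: burst=6, C=19
  Job 5: burst=11, C=30
  Job 6: burst=11, C=41
Average completion = 113/6 = 18.8333

18.8333


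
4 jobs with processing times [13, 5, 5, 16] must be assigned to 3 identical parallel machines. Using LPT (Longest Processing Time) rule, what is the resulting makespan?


Sort jobs in decreasing order (LPT): [16, 13, 5, 5]
Assign each job to the least loaded machine:
  Machine 1: jobs [16], load = 16
  Machine 2: jobs [13], load = 13
  Machine 3: jobs [5, 5], load = 10
Makespan = max load = 16

16


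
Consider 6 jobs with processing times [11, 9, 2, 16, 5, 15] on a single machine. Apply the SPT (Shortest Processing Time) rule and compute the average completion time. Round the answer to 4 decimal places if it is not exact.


Sort jobs by processing time (SPT order): [2, 5, 9, 11, 15, 16]
Compute completion times sequentially:
  Job 1: processing = 2, completes at 2
  Job 2: processing = 5, completes at 7
  Job 3: processing = 9, completes at 16
  Job 4: processing = 11, completes at 27
  Job 5: processing = 15, completes at 42
  Job 6: processing = 16, completes at 58
Sum of completion times = 152
Average completion time = 152/6 = 25.3333

25.3333


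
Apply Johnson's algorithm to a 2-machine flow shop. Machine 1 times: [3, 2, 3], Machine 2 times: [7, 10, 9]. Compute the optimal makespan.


Apply Johnson's rule:
  Group 1 (a <= b): [(2, 2, 10), (1, 3, 7), (3, 3, 9)]
  Group 2 (a > b): []
Optimal job order: [2, 1, 3]
Schedule:
  Job 2: M1 done at 2, M2 done at 12
  Job 1: M1 done at 5, M2 done at 19
  Job 3: M1 done at 8, M2 done at 28
Makespan = 28

28


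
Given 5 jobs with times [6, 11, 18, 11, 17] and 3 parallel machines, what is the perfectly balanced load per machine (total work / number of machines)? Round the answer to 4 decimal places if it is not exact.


Total processing time = 6 + 11 + 18 + 11 + 17 = 63
Number of machines = 3
Ideal balanced load = 63 / 3 = 21.0

21.0


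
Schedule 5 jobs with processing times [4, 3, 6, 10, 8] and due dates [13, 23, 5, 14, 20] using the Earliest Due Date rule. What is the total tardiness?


Sort by due date (EDD order): [(6, 5), (4, 13), (10, 14), (8, 20), (3, 23)]
Compute completion times and tardiness:
  Job 1: p=6, d=5, C=6, tardiness=max(0,6-5)=1
  Job 2: p=4, d=13, C=10, tardiness=max(0,10-13)=0
  Job 3: p=10, d=14, C=20, tardiness=max(0,20-14)=6
  Job 4: p=8, d=20, C=28, tardiness=max(0,28-20)=8
  Job 5: p=3, d=23, C=31, tardiness=max(0,31-23)=8
Total tardiness = 23

23


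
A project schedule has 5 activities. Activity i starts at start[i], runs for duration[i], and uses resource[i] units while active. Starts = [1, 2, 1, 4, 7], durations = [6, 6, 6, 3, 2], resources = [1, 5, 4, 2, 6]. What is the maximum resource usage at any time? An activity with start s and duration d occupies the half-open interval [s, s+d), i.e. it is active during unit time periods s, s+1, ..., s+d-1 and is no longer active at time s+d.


Each activity i is active on [start_i, start_i + duration_i).
Compute total resource usage per time slot:
  t=0: active resources = [], total = 0
  t=1: active resources = [1, 4], total = 5
  t=2: active resources = [1, 5, 4], total = 10
  t=3: active resources = [1, 5, 4], total = 10
  t=4: active resources = [1, 5, 4, 2], total = 12
  t=5: active resources = [1, 5, 4, 2], total = 12
  t=6: active resources = [1, 5, 4, 2], total = 12
  t=7: active resources = [5, 6], total = 11
  t=8: active resources = [6], total = 6
Peak resource demand = 12

12


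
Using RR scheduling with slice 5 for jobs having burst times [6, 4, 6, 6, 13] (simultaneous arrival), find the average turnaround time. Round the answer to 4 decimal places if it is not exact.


Time quantum = 5
Execution trace:
  J1 runs 5 units, time = 5
  J2 runs 4 units, time = 9
  J3 runs 5 units, time = 14
  J4 runs 5 units, time = 19
  J5 runs 5 units, time = 24
  J1 runs 1 units, time = 25
  J3 runs 1 units, time = 26
  J4 runs 1 units, time = 27
  J5 runs 5 units, time = 32
  J5 runs 3 units, time = 35
Finish times: [25, 9, 26, 27, 35]
Average turnaround = 122/5 = 24.4

24.4


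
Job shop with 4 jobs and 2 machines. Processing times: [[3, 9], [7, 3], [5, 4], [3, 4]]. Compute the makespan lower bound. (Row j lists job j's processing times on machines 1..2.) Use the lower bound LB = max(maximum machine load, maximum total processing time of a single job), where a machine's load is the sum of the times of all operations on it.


Machine loads:
  Machine 1: 3 + 7 + 5 + 3 = 18
  Machine 2: 9 + 3 + 4 + 4 = 20
Max machine load = 20
Job totals:
  Job 1: 12
  Job 2: 10
  Job 3: 9
  Job 4: 7
Max job total = 12
Lower bound = max(20, 12) = 20

20


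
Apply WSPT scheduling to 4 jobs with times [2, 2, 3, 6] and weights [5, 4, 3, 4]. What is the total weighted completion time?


Compute p/w ratios and sort ascending (WSPT): [(2, 5), (2, 4), (3, 3), (6, 4)]
Compute weighted completion times:
  Job (p=2,w=5): C=2, w*C=5*2=10
  Job (p=2,w=4): C=4, w*C=4*4=16
  Job (p=3,w=3): C=7, w*C=3*7=21
  Job (p=6,w=4): C=13, w*C=4*13=52
Total weighted completion time = 99

99


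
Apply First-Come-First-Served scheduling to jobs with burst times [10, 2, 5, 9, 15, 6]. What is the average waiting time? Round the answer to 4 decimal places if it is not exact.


FCFS order (as given): [10, 2, 5, 9, 15, 6]
Waiting times:
  Job 1: wait = 0
  Job 2: wait = 10
  Job 3: wait = 12
  Job 4: wait = 17
  Job 5: wait = 26
  Job 6: wait = 41
Sum of waiting times = 106
Average waiting time = 106/6 = 17.6667

17.6667


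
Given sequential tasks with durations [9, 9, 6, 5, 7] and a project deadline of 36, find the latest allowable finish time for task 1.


LF(activity 1) = deadline - sum of successor durations
Successors: activities 2 through 5 with durations [9, 6, 5, 7]
Sum of successor durations = 27
LF = 36 - 27 = 9

9


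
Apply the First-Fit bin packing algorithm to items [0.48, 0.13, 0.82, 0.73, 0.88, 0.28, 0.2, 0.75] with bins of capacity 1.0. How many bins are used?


Place items sequentially using First-Fit:
  Item 0.48 -> new Bin 1
  Item 0.13 -> Bin 1 (now 0.61)
  Item 0.82 -> new Bin 2
  Item 0.73 -> new Bin 3
  Item 0.88 -> new Bin 4
  Item 0.28 -> Bin 1 (now 0.89)
  Item 0.2 -> Bin 3 (now 0.93)
  Item 0.75 -> new Bin 5
Total bins used = 5

5


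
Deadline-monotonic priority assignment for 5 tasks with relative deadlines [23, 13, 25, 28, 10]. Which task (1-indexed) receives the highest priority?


Sort tasks by relative deadline (ascending):
  Task 5: deadline = 10
  Task 2: deadline = 13
  Task 1: deadline = 23
  Task 3: deadline = 25
  Task 4: deadline = 28
Priority order (highest first): [5, 2, 1, 3, 4]
Highest priority task = 5

5


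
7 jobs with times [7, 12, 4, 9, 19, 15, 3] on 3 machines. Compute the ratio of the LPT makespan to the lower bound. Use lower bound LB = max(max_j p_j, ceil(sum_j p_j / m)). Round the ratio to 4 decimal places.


LPT order: [19, 15, 12, 9, 7, 4, 3]
Machine loads after assignment: [23, 22, 24]
LPT makespan = 24
Lower bound = max(max_job, ceil(total/3)) = max(19, 23) = 23
Ratio = 24 / 23 = 1.0435

1.0435


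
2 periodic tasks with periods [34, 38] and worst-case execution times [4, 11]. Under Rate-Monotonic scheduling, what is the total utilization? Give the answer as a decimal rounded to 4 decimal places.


Compute individual utilizations (exact fractions):
  Task 1: C/T = 4/34 = 2/17 (approx. 0.1176)
  Task 2: C/T = 11/38 (approx. 0.2895)
Total utilization U = 2/17 + 11/38 = 263/646
Rounded to 4 decimal places: U = 0.4071
RM (Liu & Layland) bound for 2 tasks = 0.828427; compare with U = 263/646 (approx. 0.407121)
U <= bound, so schedulable by RM sufficient condition.

0.4071


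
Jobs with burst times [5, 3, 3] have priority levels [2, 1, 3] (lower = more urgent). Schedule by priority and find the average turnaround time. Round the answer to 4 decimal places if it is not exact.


Sort by priority (ascending = highest first):
Order: [(1, 3), (2, 5), (3, 3)]
Completion times:
  Priority 1, burst=3, C=3
  Priority 2, burst=5, C=8
  Priority 3, burst=3, C=11
Average turnaround = 22/3 = 7.3333

7.3333


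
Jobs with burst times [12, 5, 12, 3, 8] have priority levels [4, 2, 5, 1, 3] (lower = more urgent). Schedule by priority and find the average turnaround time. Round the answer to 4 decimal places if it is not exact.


Sort by priority (ascending = highest first):
Order: [(1, 3), (2, 5), (3, 8), (4, 12), (5, 12)]
Completion times:
  Priority 1, burst=3, C=3
  Priority 2, burst=5, C=8
  Priority 3, burst=8, C=16
  Priority 4, burst=12, C=28
  Priority 5, burst=12, C=40
Average turnaround = 95/5 = 19.0

19.0


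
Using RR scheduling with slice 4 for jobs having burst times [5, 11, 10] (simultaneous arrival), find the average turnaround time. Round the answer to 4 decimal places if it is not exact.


Time quantum = 4
Execution trace:
  J1 runs 4 units, time = 4
  J2 runs 4 units, time = 8
  J3 runs 4 units, time = 12
  J1 runs 1 units, time = 13
  J2 runs 4 units, time = 17
  J3 runs 4 units, time = 21
  J2 runs 3 units, time = 24
  J3 runs 2 units, time = 26
Finish times: [13, 24, 26]
Average turnaround = 63/3 = 21.0

21.0


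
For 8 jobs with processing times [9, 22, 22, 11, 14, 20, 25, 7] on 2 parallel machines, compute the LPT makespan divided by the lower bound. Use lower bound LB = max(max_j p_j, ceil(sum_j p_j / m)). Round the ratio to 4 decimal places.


LPT order: [25, 22, 22, 20, 14, 11, 9, 7]
Machine loads after assignment: [65, 65]
LPT makespan = 65
Lower bound = max(max_job, ceil(total/2)) = max(25, 65) = 65
Ratio = 65 / 65 = 1.0

1.0


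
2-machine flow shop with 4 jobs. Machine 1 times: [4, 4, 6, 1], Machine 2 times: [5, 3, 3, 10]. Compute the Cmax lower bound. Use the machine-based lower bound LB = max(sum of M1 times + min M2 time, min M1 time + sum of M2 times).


LB1 = sum(M1 times) + min(M2 times) = 15 + 3 = 18
LB2 = min(M1 times) + sum(M2 times) = 1 + 21 = 22
Lower bound = max(LB1, LB2) = max(18, 22) = 22

22


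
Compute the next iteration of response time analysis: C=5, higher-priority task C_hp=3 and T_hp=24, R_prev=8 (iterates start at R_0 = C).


R_next = C + ceil(R_prev / T_hp) * C_hp
ceil(8 / 24) = ceil(0.3333) = 1
Interference = 1 * 3 = 3
R_next = 5 + 3 = 8
R_next = R_prev, so the iteration has converged (response time = 8).

8


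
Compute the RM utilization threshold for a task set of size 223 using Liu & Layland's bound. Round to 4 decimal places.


Compute 2^(1/223) = 1.0031131190
Subtract 1: 1.0031131190 - 1 = 0.0031131190
Multiply by n: 223 * 0.0031131190 = 0.6942255370
Round to 4 dp: 0.6942

0.6942


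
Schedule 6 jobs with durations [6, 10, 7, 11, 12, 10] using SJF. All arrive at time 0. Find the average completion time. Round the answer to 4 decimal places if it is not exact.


SJF order (ascending): [6, 7, 10, 10, 11, 12]
Completion times:
  Job 1: burst=6, C=6
  Job 2: burst=7, C=13
  Job 3: burst=10, C=23
  Job 4: burst=10, C=33
  Job 5: burst=11, C=44
  Job 6: burst=12, C=56
Average completion = 175/6 = 29.1667

29.1667


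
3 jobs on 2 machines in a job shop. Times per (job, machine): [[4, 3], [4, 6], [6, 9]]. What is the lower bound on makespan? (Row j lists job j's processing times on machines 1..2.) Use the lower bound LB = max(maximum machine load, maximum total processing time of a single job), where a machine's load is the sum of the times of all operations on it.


Machine loads:
  Machine 1: 4 + 4 + 6 = 14
  Machine 2: 3 + 6 + 9 = 18
Max machine load = 18
Job totals:
  Job 1: 7
  Job 2: 10
  Job 3: 15
Max job total = 15
Lower bound = max(18, 15) = 18

18


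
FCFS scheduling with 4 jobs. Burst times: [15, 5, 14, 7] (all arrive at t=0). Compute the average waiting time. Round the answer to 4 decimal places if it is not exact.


FCFS order (as given): [15, 5, 14, 7]
Waiting times:
  Job 1: wait = 0
  Job 2: wait = 15
  Job 3: wait = 20
  Job 4: wait = 34
Sum of waiting times = 69
Average waiting time = 69/4 = 17.25

17.25


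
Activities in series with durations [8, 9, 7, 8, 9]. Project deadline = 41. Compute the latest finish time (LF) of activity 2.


LF(activity 2) = deadline - sum of successor durations
Successors: activities 3 through 5 with durations [7, 8, 9]
Sum of successor durations = 24
LF = 41 - 24 = 17

17


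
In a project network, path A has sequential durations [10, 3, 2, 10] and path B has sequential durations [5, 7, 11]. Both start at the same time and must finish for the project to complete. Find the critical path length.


Path A total = 10 + 3 + 2 + 10 = 25
Path B total = 5 + 7 + 11 = 23
Critical path = longest path = max(25, 23) = 25

25


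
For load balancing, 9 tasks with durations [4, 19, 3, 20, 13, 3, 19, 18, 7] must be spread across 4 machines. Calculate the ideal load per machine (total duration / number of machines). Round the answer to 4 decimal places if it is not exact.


Total processing time = 4 + 19 + 3 + 20 + 13 + 3 + 19 + 18 + 7 = 106
Number of machines = 4
Ideal balanced load = 106 / 4 = 26.5

26.5


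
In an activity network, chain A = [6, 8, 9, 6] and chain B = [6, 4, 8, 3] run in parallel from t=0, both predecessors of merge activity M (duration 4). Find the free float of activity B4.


ES(B4) = sum of predecessors on chain B = 18
EF(B4) = ES + duration = 18 + 3 = 21
Successor of B4 is M. ES(M) = max(sum(A), sum(B)) = max(29, 21) = 29
Free float = ES(successor) - EF(current) = 29 - 21 = 8

8


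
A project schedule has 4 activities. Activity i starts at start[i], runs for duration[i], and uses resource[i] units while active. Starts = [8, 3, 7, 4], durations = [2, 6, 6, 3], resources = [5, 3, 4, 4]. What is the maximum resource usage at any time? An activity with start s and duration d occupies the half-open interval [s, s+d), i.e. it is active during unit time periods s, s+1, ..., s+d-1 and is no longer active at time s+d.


Each activity i is active on [start_i, start_i + duration_i).
Compute total resource usage per time slot:
  t=0: active resources = [], total = 0
  t=1: active resources = [], total = 0
  t=2: active resources = [], total = 0
  t=3: active resources = [3], total = 3
  t=4: active resources = [3, 4], total = 7
  t=5: active resources = [3, 4], total = 7
  t=6: active resources = [3, 4], total = 7
  t=7: active resources = [3, 4], total = 7
  t=8: active resources = [5, 3, 4], total = 12
  t=9: active resources = [5, 4], total = 9
  t=10: active resources = [4], total = 4
  t=11: active resources = [4], total = 4
  t=12: active resources = [4], total = 4
Peak resource demand = 12

12
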